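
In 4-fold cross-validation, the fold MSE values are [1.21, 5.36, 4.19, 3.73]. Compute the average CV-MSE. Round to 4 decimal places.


Total MSE across folds = 14.4900.
CV-MSE = 14.4900/4 = 3.6225.

3.6225


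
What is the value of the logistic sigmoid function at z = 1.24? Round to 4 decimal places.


Compute exp(-1.2400) = 0.2894.
Sigmoid = 1 / (1 + 0.2894) = 1 / 1.2894 = 0.7756.

0.7756


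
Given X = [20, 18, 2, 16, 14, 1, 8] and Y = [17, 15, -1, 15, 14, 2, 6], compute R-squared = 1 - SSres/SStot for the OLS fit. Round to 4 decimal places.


After computing the OLS fit (b0=-0.7138, b1=0.9240):
SSres = 13.6734, SStot = 315.4286.
R^2 = 1 - 13.6734/315.4286 = 0.9567.

0.9567


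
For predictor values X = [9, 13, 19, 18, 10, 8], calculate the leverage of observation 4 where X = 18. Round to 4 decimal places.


Mean of X: xbar = 12.8333.
SXX = 110.8333.
For X = 18: h = 1/6 + (18 - 12.8333)^2/110.8333 = 0.4075.

0.4075


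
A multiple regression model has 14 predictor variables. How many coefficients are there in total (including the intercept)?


Including the intercept, the model has 14 predictor coefficients + 1 intercept.
Total = 15.

15


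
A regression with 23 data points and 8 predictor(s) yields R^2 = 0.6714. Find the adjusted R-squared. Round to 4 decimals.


Using the formula:
(1 - 0.6714) = 0.3286.
Multiply by 22/14: 0.3286 * 22 = 7.2292, then 7.2292 / 14 = 0.5164.
Adj R^2 = 1 - 0.5164 = 0.4836.

0.4836


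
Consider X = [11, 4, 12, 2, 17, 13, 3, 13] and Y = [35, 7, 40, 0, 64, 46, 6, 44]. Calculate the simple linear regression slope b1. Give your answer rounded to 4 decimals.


The sample means are xbar = 9.3750 and ybar = 30.2500.
Compute S_xx = 217.8750 and S_xy = 900.2500.
Slope b1 = S_xy / S_xx = 900.2500 / 217.8750 = 4.1320.

4.1320


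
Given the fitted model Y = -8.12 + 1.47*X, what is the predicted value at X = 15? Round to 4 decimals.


Substitute X = 15 into the equation:
Y = -8.12 + 1.47 * 15 = -8.12 + 22.0500 = 13.9300.

13.9300


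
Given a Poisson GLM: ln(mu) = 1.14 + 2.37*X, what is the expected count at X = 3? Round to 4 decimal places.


eta = 1.14 + 2.37 * 3 = 8.2500.
mu = exp(8.2500) = 3827.6258.

3827.6258


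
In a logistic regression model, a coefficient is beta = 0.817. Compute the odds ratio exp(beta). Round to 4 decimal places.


The odds ratio is computed as:
OR = e^(0.817) = 2.2637.

2.2637


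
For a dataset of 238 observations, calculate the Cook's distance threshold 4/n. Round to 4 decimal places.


Cook's distance cutoff = 4/n = 4/238.
= 0.0168.

0.0168


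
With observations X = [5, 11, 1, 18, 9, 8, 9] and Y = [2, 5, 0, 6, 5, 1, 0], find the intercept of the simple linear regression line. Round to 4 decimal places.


First find the slope: b1 = 0.3653.
Means: xbar = 8.7143, ybar = 2.7143.
b0 = ybar - b1 * xbar = 2.7143 - 0.3653 * 8.7143 = -0.4689.

-0.4689


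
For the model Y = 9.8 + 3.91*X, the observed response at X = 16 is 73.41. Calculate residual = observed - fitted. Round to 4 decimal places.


Compute yhat = 9.8 + (3.91)(16) = 72.3600.
Residual = actual - predicted = 73.41 - 72.3600 = 1.0500.

1.0500


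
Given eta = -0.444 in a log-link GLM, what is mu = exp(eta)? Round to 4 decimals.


Apply the inverse link:
mu = e^-0.444 = 0.6415.

0.6415


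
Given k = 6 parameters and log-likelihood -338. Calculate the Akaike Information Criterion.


AIC = 2k - 2*loglik = 2(6) - 2(-338).
= 12 + 676 = 688.

688


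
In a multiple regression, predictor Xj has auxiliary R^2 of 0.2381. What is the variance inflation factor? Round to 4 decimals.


VIF = 1 / (1 - 0.2381).
= 1 / 0.7619 = 1.3125.

1.3125


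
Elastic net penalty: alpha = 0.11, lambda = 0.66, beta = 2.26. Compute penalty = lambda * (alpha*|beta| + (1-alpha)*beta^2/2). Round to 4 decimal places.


alpha * |beta| = 0.11 * 2.26 = 0.2486.
(1-alpha) * beta^2/2 = 0.89 * 5.1076/2 = 2.2729.
Total = 0.66 * (0.2486 + 2.2729) = 1.6642.

1.6642


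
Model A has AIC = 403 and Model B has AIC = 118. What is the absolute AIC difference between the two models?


Compute |403 - 118| = 285.
Model B has the smaller AIC.

285


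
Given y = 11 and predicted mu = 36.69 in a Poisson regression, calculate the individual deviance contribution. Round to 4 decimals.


y/mu = 11/36.69 = 0.299809 (approx.), and ln(11/36.69) = -1.204609.
y * ln(y/mu) = 11 * -1.204609 = -13.250699.
y - mu = -25.69.
D = 2 * (-13.250699 - -25.69) = 24.878602, which rounds to 24.8786.

24.8786


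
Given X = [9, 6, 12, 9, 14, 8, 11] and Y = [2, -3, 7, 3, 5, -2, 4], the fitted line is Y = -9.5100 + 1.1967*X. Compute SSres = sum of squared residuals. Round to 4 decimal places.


For each point, residual = actual - predicted.
Residuals: [0.7397, -0.6702, 2.1496, 1.7397, -2.2438, -2.0636, 0.3463].
Sum of squared residuals = 18.0567.

18.0567


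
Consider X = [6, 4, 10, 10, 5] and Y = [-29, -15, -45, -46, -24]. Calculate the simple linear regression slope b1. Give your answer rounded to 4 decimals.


First compute the means: xbar = 7.0000, ybar = -31.8000.
Then S_xx = sum((xi - xbar)^2) = 32.0000.
S_xy = sum((xi - xbar)(yi - ybar)) = -151.0000.
b1 = S_xy / S_xx = -151.0000 / 32.0000 = -4.7188.

-4.7188


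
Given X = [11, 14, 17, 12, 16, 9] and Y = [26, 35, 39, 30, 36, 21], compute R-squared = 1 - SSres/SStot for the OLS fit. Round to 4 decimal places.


After computing the OLS fit (b0=2.5374, b1=2.1744):
SSres = 9.4093, SStot = 230.8333.
R^2 = 1 - 9.4093/230.8333 = 0.9592.

0.9592


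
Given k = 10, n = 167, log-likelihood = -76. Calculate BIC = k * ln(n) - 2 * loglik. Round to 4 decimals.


k * ln(n) = 10 * ln(167) = 10 * 5.117994 = 51.179940.
-2 * loglik = -2 * (-76) = 152.
BIC = 51.179940 + 152 = 203.179940, which rounds to 203.1799.

203.1799


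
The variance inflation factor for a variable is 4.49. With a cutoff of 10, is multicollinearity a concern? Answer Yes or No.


Compare VIF = 4.49 to the threshold of 10.
4.49 < 10, so the answer is No.

No


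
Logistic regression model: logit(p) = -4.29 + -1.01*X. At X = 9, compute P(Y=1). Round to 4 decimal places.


Compute z = -4.29 + (-1.01)(9) = -13.3800.
exp(-z) = 646934.2853.
P = 1/(1 + 646934.2853) = 0.0000.

0.0000


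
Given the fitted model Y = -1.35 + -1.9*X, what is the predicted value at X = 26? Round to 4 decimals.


Predicted value:
Y = -1.35 + (-1.9)(26) = -1.35 + -49.4000 = -50.7500.

-50.7500


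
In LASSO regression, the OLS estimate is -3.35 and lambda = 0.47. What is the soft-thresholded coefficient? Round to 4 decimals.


Check: |-3.35| = 3.35 vs lambda = 0.47.
Since |beta| > lambda, coefficient = sign(beta)*(|beta| - lambda) = -2.8800.
Soft-thresholded coefficient = -2.8800.

-2.8800


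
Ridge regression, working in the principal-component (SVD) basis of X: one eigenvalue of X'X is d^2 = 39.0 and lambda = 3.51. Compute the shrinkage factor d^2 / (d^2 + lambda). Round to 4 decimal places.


Compute the denominator: 39.0 + 3.51 = 42.5100.
Shrinkage factor = 39.0 / 42.5100 = 0.9174.

0.9174


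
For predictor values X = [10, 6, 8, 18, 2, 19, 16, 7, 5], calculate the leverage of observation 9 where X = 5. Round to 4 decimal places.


Compute xbar = 10.1111 with n = 9 observations.
SXX = 298.8889.
Leverage = 1/9 + (5 - 10.1111)^2/298.8889 = 0.1985.

0.1985


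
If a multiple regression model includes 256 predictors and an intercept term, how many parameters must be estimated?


Including the intercept, the model has 256 predictor coefficients + 1 intercept.
Total = 257.

257


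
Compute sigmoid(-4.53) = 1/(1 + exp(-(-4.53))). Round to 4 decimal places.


First, exp(4.5300) = 92.7586.
Then sigma(z) = 1/(1 + 92.7586) = 0.0107.

0.0107


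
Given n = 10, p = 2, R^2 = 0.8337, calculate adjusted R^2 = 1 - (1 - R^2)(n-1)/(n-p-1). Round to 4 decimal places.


Plug in: Adj R^2 = 1 - (1 - 0.8337) * 9/7.
= 1 - 0.1663 * 9/7
= 1 - 1.4967 / 7
= 1 - 0.2138 = 0.7862.

0.7862


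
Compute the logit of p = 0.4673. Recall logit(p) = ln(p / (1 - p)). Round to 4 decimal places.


Compute the odds: 0.4673/0.5327 = 0.8772.
Take the natural log: ln(0.8772) = -0.1310.

-0.1310


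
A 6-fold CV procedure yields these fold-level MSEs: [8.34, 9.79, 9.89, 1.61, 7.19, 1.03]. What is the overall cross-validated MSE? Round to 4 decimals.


Sum of fold MSEs = 37.8500.
Average = 37.8500 / 6 = 6.3083.

6.3083


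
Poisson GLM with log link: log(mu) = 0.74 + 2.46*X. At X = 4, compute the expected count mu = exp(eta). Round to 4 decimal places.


Compute eta = 0.74 + 2.46 * 4 = 10.5800.
Apply inverse link: mu = e^10.5800 = 39340.1144.

39340.1144


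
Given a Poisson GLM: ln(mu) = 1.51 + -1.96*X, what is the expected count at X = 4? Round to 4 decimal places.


Linear predictor: eta = 1.51 + (-1.96)(4) = -6.3300.
Expected count: mu = exp(-6.3300) = 0.0018.

0.0018


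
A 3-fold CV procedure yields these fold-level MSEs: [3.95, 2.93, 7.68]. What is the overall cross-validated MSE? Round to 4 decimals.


Sum of fold MSEs = 14.5600.
Average = 14.5600 / 3 = 4.8533.

4.8533


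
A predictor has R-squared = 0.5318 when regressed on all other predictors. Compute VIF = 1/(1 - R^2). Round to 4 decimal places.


Denominator: 1 - 0.5318 = 0.4682.
VIF = 1 / 0.4682 = 2.1358.

2.1358


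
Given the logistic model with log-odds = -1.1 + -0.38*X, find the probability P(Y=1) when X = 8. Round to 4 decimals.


Compute z = -1.1 + (-0.38)(8) = -4.1400.
exp(-z) = 62.8028.
P = 1/(1 + 62.8028) = 0.0157.

0.0157


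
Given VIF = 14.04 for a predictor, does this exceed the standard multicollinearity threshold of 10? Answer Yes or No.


The threshold is 10.
VIF = 14.04 is >= 10.
Multicollinearity indication: Yes.

Yes


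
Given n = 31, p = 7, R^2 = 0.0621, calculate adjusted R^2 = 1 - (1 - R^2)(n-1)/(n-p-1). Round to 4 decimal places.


Using the formula:
(1 - 0.0621) = 0.9379.
Multiply by 30/23: 0.9379 * 30 = 28.1370, then 28.1370 / 23 = 1.2233.
Adj R^2 = 1 - 1.2233 = -0.2233.

-0.2233


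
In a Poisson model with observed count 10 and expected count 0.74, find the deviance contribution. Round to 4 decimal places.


y/mu = 10/0.74 = 13.513514 (approx.), and ln(10/0.74) = 2.603690.
y * ln(y/mu) = 10 * 2.603690 = 26.036900.
y - mu = 9.26.
D = 2 * (26.036900 - 9.26) = 33.553800, which rounds to 33.5538.

33.5538


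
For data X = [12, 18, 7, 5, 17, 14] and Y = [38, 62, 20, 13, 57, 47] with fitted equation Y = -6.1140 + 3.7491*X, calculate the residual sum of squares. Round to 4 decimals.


Compute predicted values, then residuals = yi - yhat_i.
Residuals: [-0.8752, 0.6302, -0.1297, 0.3685, -0.6207, 0.6266].
SSres = sum(residual^2) = 2.0936.

2.0936


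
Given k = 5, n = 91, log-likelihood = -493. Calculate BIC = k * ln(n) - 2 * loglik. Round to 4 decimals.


ln(91) = 4.510860.
k * ln(n) = 5 * 4.510860 = 22.554300.
-2L = 986.
BIC = 22.554300 + 986 = 1008.554300, which rounds to 1008.5543.

1008.5543


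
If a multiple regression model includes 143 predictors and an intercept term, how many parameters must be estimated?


Total coefficients = number of predictors + 1 (for the intercept).
= 143 + 1 = 144.

144


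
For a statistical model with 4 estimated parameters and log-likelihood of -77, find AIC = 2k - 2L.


AIC = 2*4 - 2*(-77).
= 8 + 154 = 162.

162


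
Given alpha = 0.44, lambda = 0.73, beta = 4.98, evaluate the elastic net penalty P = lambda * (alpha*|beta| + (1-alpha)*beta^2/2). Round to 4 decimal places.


alpha * |beta| = 0.44 * 4.98 = 2.1912.
(1-alpha) * beta^2/2 = 0.56 * 24.8004/2 = 6.9441.
Total = 0.73 * (2.1912 + 6.9441) = 6.6688.

6.6688


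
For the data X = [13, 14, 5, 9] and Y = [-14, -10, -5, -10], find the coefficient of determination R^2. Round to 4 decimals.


Fit the OLS line: b0 = -2.2266, b1 = -0.7340.
SSres = 13.4089.
SStot = 40.7500.
R^2 = 1 - 13.4089/40.7500 = 0.6709.

0.6709


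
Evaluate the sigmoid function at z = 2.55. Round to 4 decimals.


exp(-2.5500) = 0.0781.
1 + exp(-z) = 1.0781.
sigmoid = 1/1.0781 = 0.9276.

0.9276


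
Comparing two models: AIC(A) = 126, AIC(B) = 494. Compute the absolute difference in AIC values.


|AIC_A - AIC_B| = |126 - 494| = 368.
Model A is preferred (lower AIC).

368


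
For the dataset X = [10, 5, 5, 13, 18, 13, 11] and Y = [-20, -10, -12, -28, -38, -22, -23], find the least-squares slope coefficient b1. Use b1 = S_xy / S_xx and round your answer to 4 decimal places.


First compute the means: xbar = 10.7143, ybar = -21.8571.
Then S_xx = sum((xi - xbar)^2) = 129.4286.
S_xy = sum((xi - xbar)(yi - ybar)) = -257.7143.
b1 = S_xy / S_xx = -257.7143 / 129.4286 = -1.9912.

-1.9912


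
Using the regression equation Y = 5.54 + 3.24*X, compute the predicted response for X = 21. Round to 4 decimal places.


Plug X = 21 into Y = 5.54 + 3.24*X:
Y = 5.54 + 68.0400 = 73.5800.

73.5800


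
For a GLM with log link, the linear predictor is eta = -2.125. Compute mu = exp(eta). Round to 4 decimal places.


Apply the inverse link:
mu = e^-2.125 = 0.1194.

0.1194


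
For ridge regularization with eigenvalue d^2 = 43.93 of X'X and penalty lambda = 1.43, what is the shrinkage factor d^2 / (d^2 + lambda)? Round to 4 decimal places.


d^2 + lambda = 43.93 + 1.43 = 45.3600.
Shrinkage factor = 43.93/45.3600 = 0.9685.

0.9685


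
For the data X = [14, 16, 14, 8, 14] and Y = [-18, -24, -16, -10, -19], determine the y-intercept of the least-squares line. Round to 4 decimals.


First find the slope: b1 = -1.5652.
Means: xbar = 13.2000, ybar = -17.4000.
b0 = ybar - b1 * xbar = -17.4000 - -1.5652 * 13.2000 = 3.2609.

3.2609


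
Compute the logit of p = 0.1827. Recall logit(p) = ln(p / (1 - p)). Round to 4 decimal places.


1 - p = 0.8173.
p/(1-p) = 0.2235.
logit = ln(0.2235) = -1.4982.

-1.4982


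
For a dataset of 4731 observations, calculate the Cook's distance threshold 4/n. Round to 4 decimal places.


Cook's distance cutoff = 4/n = 4/4731.
= 0.0008.

0.0008


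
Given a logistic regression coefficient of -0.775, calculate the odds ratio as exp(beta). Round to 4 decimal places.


Odds ratio = exp(beta) = exp(-0.775).
= 0.4607.

0.4607


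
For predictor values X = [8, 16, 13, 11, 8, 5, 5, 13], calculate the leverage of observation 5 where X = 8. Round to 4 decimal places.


n = 8, xbar = 9.8750.
SXX = sum((xi - xbar)^2) = 112.8750.
h = 1/8 + (8 - 9.8750)^2 / 112.8750 = 0.1561.

0.1561


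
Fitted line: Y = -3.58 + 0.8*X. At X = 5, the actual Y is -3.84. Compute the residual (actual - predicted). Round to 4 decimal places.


Fitted value at X = 5 is yhat = -3.58 + 0.8*5 = 0.4200.
Residual = -3.84 - 0.4200 = -4.2600.

-4.2600


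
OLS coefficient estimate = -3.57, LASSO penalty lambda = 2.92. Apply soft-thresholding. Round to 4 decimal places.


Absolute value: |-3.57| = 3.57.
Compare to lambda = 2.92.
Since |beta| > lambda, coefficient = sign(beta)*(|beta| - lambda) = -0.6500.

-0.6500


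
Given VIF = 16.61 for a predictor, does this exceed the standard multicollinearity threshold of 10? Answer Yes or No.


The threshold is 10.
VIF = 16.61 is >= 10.
Multicollinearity indication: Yes.

Yes


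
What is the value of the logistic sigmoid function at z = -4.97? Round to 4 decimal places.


exp(4.9700) = 144.0269.
1 + exp(-z) = 145.0269.
sigmoid = 1/145.0269 = 0.0069.

0.0069


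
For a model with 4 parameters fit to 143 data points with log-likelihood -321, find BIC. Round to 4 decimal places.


Compute k*ln(n) = 4*ln(143) = 4*4.962845 = 19.851380.
Then -2*loglik = 642.
BIC = 19.851380 + 642 = 661.851380, which rounds to 661.8514.

661.8514


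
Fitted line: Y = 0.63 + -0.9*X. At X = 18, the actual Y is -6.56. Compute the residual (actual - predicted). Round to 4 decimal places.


Compute yhat = 0.63 + (-0.9)(18) = -15.5700.
Residual = actual - predicted = -6.56 - -15.5700 = 9.0100.

9.0100


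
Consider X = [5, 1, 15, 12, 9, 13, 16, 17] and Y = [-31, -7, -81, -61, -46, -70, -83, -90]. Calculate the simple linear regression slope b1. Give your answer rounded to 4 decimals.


Calculate xbar = 11.0000, ybar = -58.6250.
S_xx = 222.0000, S_xy = -1132.0000.
Using b1 = S_xy / S_xx = -1132.0000 / 222.0000, we get b1 = -5.0991.

-5.0991


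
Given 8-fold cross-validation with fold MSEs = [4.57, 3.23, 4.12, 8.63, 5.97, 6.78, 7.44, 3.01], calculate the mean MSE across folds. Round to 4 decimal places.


Sum of fold MSEs = 43.7500.
Average = 43.7500 / 8 = 5.4688.

5.4688


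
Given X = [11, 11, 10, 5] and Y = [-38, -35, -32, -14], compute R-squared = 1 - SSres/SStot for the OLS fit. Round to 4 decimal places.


The fitted line is Y = 4.7273 + -3.7273*X.
SSres = 4.9091, SStot = 348.7500.
R^2 = 1 - SSres/SStot = 0.9859.

0.9859


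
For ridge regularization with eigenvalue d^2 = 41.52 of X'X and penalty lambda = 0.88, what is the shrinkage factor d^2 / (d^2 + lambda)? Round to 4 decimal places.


Compute the denominator: 41.52 + 0.88 = 42.4000.
Shrinkage factor = 41.52 / 42.4000 = 0.9792.

0.9792


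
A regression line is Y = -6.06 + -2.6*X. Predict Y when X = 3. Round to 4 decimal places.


Substitute X = 3 into the equation:
Y = -6.06 + -2.6 * 3 = -6.06 + -7.8000 = -13.8600.

-13.8600


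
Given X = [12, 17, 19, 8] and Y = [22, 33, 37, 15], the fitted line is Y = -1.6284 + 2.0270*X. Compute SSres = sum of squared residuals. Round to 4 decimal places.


For each point, residual = actual - predicted.
Residuals: [-0.6956, 0.1694, 0.1154, 0.4124].
Sum of squared residuals = 0.6959.

0.6959


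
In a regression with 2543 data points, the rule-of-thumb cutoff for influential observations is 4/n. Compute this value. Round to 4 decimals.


Using the rule of thumb:
Threshold = 4 / 2543 = 0.0016.

0.0016


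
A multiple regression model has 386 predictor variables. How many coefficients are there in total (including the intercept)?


Each predictor gets one coefficient, plus one intercept.
Total parameters = 386 + 1 = 387.

387


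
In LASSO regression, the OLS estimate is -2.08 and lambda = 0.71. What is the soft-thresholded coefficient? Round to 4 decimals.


Absolute value: |-2.08| = 2.08.
Compare to lambda = 0.71.
Since |beta| > lambda, coefficient = sign(beta)*(|beta| - lambda) = -1.3700.

-1.3700


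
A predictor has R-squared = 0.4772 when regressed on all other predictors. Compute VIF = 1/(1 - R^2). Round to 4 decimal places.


VIF = 1 / (1 - 0.4772).
= 1 / 0.5228 = 1.9128.

1.9128


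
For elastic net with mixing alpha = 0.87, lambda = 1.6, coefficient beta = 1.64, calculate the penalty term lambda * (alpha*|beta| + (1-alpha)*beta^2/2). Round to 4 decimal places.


alpha * |beta| = 0.87 * 1.64 = 1.4268.
(1-alpha) * beta^2/2 = 0.13 * 2.6896/2 = 0.1748.
Total = 1.6 * (1.4268 + 0.1748) = 2.5626.

2.5626


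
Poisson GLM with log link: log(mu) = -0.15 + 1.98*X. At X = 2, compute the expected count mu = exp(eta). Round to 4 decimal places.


Linear predictor: eta = -0.15 + (1.98)(2) = 3.8100.
Expected count: mu = exp(3.8100) = 45.1504.

45.1504


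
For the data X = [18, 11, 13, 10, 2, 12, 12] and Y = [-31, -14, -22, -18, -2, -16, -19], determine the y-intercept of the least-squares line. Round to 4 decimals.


First find the slope: b1 = -1.7724.
Means: xbar = 11.1429, ybar = -17.4286.
b0 = ybar - b1 * xbar = -17.4286 - -1.7724 * 11.1429 = 2.3215.

2.3215


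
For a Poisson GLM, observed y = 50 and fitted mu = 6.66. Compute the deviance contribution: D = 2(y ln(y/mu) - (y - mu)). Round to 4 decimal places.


y/mu = 50/6.66 = 7.507508 (approx.), and ln(50/6.66) = 2.015904.
y * ln(y/mu) = 50 * 2.015904 = 100.795200.
y - mu = 43.34.
D = 2 * (100.795200 - 43.34) = 114.910400, which rounds to 114.9104.

114.9104


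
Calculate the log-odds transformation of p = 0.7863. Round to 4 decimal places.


The odds are p/(1-p) = 0.7863 / 0.2137 = 3.6795.
logit(p) = ln(3.6795) = 1.3028.

1.3028


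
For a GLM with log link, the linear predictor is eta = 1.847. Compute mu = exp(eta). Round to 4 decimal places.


mu = exp(eta) = exp(1.847).
= 6.3408.

6.3408


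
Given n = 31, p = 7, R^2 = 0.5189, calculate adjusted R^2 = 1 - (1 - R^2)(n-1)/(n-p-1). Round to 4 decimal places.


Adjusted R^2 = 1 - (1 - R^2) * (n-1)/(n-p-1).
(1 - R^2) = 0.4811.
(n-1)/(n-p-1) = 30/23.
(1 - R^2) * (n-1) = 0.4811 * 30 = 14.4330.
Divide by (n-p-1): 14.4330 / 23 = 0.6275.
Adj R^2 = 1 - 0.6275 = 0.3725.

0.3725


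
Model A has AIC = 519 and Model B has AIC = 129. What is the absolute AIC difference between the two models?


Compute |519 - 129| = 390.
Model B has the smaller AIC.

390


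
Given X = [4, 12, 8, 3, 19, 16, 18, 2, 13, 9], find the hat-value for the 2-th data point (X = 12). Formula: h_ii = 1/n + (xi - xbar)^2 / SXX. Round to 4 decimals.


Compute xbar = 10.4000 with n = 10 observations.
SXX = 346.4000.
Leverage = 1/10 + (12 - 10.4000)^2/346.4000 = 0.1074.

0.1074


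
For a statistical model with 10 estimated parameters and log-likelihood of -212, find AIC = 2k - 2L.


AIC = 2*10 - 2*(-212).
= 20 + 424 = 444.

444


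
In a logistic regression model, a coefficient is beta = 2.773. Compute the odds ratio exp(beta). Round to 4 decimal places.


Odds ratio = exp(beta) = exp(2.773).
= 16.0066.

16.0066


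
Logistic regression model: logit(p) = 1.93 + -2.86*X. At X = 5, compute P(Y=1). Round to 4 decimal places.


z = 1.93 + -2.86 * 5 = -12.3700.
Sigmoid: P = 1 / (1 + exp(12.3700)) = 0.0000.

0.0000


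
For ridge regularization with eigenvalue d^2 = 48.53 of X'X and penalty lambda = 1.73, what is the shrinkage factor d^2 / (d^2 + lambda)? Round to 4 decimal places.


Compute the denominator: 48.53 + 1.73 = 50.2600.
Shrinkage factor = 48.53 / 50.2600 = 0.9656.

0.9656


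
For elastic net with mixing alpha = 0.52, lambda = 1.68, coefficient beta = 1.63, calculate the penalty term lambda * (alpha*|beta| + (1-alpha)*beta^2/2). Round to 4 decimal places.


Compute:
L1 = 0.52 * 1.63 = 0.8476.
L2 = 0.48 * 1.63^2 / 2 = 0.6377.
Penalty = 1.68 * (0.8476 + 0.6377) = 2.4952.

2.4952


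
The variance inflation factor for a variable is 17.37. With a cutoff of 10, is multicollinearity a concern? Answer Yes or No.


Check: VIF = 17.37 vs threshold = 10.
Since 17.37 >= 10, the answer is Yes.

Yes


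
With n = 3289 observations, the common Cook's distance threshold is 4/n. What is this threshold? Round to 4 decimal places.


Cook's distance cutoff = 4/n = 4/3289.
= 0.0012.

0.0012


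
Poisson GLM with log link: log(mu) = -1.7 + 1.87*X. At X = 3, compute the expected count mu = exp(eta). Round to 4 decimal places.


Linear predictor: eta = -1.7 + (1.87)(3) = 3.9100.
Expected count: mu = exp(3.9100) = 49.8990.

49.8990


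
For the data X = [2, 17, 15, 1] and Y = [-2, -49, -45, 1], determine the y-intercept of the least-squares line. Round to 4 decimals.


First find the slope: b1 = -3.1951.
Means: xbar = 8.7500, ybar = -23.7500.
b0 = ybar - b1 * xbar = -23.7500 - -3.1951 * 8.7500 = 4.2068.

4.2068


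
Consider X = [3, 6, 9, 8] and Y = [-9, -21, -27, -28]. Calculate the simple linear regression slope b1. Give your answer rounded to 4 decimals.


First compute the means: xbar = 6.5000, ybar = -21.2500.
Then S_xx = sum((xi - xbar)^2) = 21.0000.
S_xy = sum((xi - xbar)(yi - ybar)) = -67.5000.
b1 = S_xy / S_xx = -67.5000 / 21.0000 = -3.2143.

-3.2143


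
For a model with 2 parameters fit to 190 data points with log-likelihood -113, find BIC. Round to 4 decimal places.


ln(190) = 5.247024.
k * ln(n) = 2 * 5.247024 = 10.494048.
-2L = 226.
BIC = 10.494048 + 226 = 236.494048, which rounds to 236.4940.

236.4940


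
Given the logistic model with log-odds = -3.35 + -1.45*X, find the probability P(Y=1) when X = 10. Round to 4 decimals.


Linear predictor: z = -3.35 + -1.45 * 10 = -17.8500.
P = 1/(1 + exp(17.8500)) = 1/(1 + 56514059.1683) = 0.0000.

0.0000


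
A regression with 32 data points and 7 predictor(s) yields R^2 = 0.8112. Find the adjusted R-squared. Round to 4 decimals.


Using the formula:
(1 - 0.8112) = 0.1888.
Multiply by 31/24: 0.1888 * 31 = 5.8528, then 5.8528 / 24 = 0.2439.
Adj R^2 = 1 - 0.2439 = 0.7561.

0.7561


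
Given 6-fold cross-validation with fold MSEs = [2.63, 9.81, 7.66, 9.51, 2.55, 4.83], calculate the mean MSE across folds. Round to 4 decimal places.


Total MSE across folds = 36.9900.
CV-MSE = 36.9900/6 = 6.1650.

6.1650


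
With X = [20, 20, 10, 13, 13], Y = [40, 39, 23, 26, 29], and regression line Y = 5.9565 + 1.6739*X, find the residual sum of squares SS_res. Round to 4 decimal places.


Compute predicted values, then residuals = yi - yhat_i.
Residuals: [0.5655, -0.4345, 0.3045, -1.7172, 1.2828].
SSres = sum(residual^2) = 5.1957.

5.1957


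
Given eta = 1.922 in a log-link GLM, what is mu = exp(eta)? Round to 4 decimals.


mu = exp(eta) = exp(1.922).
= 6.8346.

6.8346


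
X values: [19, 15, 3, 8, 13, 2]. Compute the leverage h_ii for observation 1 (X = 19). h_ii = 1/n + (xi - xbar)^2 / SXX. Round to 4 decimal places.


Compute xbar = 10.0000 with n = 6 observations.
SXX = 232.0000.
Leverage = 1/6 + (19 - 10.0000)^2/232.0000 = 0.5158.

0.5158


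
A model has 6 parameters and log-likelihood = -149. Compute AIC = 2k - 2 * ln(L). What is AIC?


Compute:
2k = 2*6 = 12.
-2*loglik = -2*(-149) = 298.
AIC = 12 + 298 = 310.

310


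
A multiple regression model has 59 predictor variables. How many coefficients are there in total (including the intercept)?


Each predictor gets one coefficient, plus one intercept.
Total parameters = 59 + 1 = 60.

60


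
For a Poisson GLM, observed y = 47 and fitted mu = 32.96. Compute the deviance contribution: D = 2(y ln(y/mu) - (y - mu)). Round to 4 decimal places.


y/mu = 47/32.96 = 1.425971 (approx.), and ln(47/32.96) = 0.354853.
y * ln(y/mu) = 47 * 0.354853 = 16.678091.
y - mu = 14.04.
D = 2 * (16.678091 - 14.04) = 5.276182, which rounds to 5.2762.

5.2762


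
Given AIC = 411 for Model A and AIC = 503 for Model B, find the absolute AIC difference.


|AIC_A - AIC_B| = |411 - 503| = 92.
Model A is preferred (lower AIC).

92


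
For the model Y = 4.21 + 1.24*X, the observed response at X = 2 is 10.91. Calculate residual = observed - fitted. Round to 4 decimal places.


Compute yhat = 4.21 + (1.24)(2) = 6.6900.
Residual = actual - predicted = 10.91 - 6.6900 = 4.2200.

4.2200


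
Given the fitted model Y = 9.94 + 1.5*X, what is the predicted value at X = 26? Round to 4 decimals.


Substitute X = 26 into the equation:
Y = 9.94 + 1.5 * 26 = 9.94 + 39.0000 = 48.9400.

48.9400


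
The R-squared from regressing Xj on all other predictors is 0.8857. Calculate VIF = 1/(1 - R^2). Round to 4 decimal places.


VIF = 1 / (1 - 0.8857).
= 1 / 0.1143 = 8.7489.

8.7489


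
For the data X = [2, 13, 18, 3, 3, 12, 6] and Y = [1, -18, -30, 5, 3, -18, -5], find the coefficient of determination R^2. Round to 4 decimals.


Fit the OLS line: b0 = 8.3960, b1 = -2.1188.
SSres = 22.4554.
SStot = 1058.8571.
R^2 = 1 - 22.4554/1058.8571 = 0.9788.

0.9788


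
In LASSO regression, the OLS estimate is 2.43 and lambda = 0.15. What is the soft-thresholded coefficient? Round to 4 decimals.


Check: |2.43| = 2.43 vs lambda = 0.15.
Since |beta| > lambda, coefficient = sign(beta)*(|beta| - lambda) = 2.2800.
Soft-thresholded coefficient = 2.2800.

2.2800


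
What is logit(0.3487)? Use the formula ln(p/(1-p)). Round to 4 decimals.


The odds are p/(1-p) = 0.3487 / 0.6513 = 0.5354.
logit(p) = ln(0.5354) = -0.6248.

-0.6248


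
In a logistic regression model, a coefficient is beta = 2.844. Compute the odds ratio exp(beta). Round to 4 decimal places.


Odds ratio = exp(beta) = exp(2.844).
= 17.1844.

17.1844


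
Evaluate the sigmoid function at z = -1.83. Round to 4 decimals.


exp(1.8300) = 6.2339.
1 + exp(-z) = 7.2339.
sigmoid = 1/7.2339 = 0.1382.

0.1382


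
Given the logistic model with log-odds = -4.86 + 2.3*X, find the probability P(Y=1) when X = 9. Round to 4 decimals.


Compute z = -4.86 + (2.3)(9) = 15.8400.
exp(-z) = 0.0000.
P = 1/(1 + 0.0000) = 1.0000.

1.0000


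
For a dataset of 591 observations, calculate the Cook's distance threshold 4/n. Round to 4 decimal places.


Cook's distance cutoff = 4/n = 4/591.
= 0.0068.

0.0068


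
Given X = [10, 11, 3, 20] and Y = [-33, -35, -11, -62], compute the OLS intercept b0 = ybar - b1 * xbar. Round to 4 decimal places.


The slope is b1 = -2.9932.
Sample means are xbar = 11.0000 and ybar = -35.2500.
Intercept: b0 = -35.2500 - (-2.9932)(11.0000) = -2.3253.

-2.3253


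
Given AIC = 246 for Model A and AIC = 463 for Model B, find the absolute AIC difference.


|AIC_A - AIC_B| = |246 - 463| = 217.
Model A is preferred (lower AIC).

217


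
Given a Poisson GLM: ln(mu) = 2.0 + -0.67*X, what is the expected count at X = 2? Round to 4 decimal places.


Compute eta = 2.0 + -0.67 * 2 = 0.6600.
Apply inverse link: mu = e^0.6600 = 1.9348.

1.9348


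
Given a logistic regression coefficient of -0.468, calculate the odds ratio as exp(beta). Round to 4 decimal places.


Odds ratio = exp(beta) = exp(-0.468).
= 0.6263.

0.6263


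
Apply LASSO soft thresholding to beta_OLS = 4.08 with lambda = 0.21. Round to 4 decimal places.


Absolute value: |4.08| = 4.08.
Compare to lambda = 0.21.
Since |beta| > lambda, coefficient = sign(beta)*(|beta| - lambda) = 3.8700.

3.8700


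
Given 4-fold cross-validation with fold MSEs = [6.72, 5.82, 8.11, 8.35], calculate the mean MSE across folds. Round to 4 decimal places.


Add all fold MSEs: 29.0000.
Divide by k = 4: 29.0000/4 = 7.2500.

7.2500


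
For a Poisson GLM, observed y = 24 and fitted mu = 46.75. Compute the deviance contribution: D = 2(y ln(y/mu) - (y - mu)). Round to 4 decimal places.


y/mu = 24/46.75 = 0.513369 (approx.), and ln(24/46.75) = -0.666760.
y * ln(y/mu) = 24 * -0.666760 = -16.002240.
y - mu = -22.75.
D = 2 * (-16.002240 - -22.75) = 13.495520, which rounds to 13.4955.

13.4955


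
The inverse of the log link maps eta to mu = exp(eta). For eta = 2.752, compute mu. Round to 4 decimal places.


Apply the inverse link:
mu = e^2.752 = 15.6739.

15.6739


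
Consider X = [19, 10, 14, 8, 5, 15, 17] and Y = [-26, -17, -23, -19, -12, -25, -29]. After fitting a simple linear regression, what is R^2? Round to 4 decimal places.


Fit the OLS line: b0 = -7.8550, b1 = -1.0911.
SSres = 24.7249.
SStot = 207.7143.
R^2 = 1 - 24.7249/207.7143 = 0.8810.

0.8810


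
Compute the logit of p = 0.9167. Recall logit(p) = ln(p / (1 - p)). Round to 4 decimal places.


The odds are p/(1-p) = 0.9167 / 0.0833 = 11.0048.
logit(p) = ln(11.0048) = 2.3983.

2.3983


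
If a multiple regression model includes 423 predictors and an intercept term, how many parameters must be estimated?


Each predictor gets one coefficient, plus one intercept.
Total parameters = 423 + 1 = 424.

424


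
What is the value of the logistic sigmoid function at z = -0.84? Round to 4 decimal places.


exp(0.8400) = 2.3164.
1 + exp(-z) = 3.3164.
sigmoid = 1/3.3164 = 0.3015.

0.3015


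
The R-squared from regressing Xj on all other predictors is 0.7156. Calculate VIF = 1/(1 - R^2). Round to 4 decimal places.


Denominator: 1 - 0.7156 = 0.2844.
VIF = 1 / 0.2844 = 3.5162.

3.5162


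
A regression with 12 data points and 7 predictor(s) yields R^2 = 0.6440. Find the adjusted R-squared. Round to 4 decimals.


Plug in: Adj R^2 = 1 - (1 - 0.6440) * 11/4.
= 1 - 0.3560 * 11/4
= 1 - 3.9160 / 4
= 1 - 0.9790 = 0.0210.

0.0210


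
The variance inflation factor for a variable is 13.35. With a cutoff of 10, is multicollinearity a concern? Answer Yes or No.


The threshold is 10.
VIF = 13.35 is >= 10.
Multicollinearity indication: Yes.

Yes


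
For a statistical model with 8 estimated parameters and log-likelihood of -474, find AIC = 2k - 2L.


Compute:
2k = 2*8 = 16.
-2*loglik = -2*(-474) = 948.
AIC = 16 + 948 = 964.

964


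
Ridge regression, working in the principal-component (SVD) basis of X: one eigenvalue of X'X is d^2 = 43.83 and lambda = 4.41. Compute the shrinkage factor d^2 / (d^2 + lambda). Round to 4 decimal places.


Denominator = d^2 + lambda = 43.83 + 4.41 = 48.2400.
Shrinkage = 43.83 / 48.2400 = 0.9086.

0.9086


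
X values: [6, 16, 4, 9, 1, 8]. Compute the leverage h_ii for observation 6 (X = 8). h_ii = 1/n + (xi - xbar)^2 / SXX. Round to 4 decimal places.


Mean of X: xbar = 7.3333.
SXX = 131.3333.
For X = 8: h = 1/6 + (8 - 7.3333)^2/131.3333 = 0.1701.

0.1701


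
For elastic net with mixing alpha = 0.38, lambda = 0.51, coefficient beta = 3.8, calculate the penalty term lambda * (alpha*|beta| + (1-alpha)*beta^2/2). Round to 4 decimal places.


L1 component = 0.38 * |3.8| = 1.4440.
L2 component = 0.62 * 3.8^2 / 2 = 4.4764.
Penalty = 0.51 * (1.4440 + 4.4764) = 0.51 * 5.9204 = 3.0194.

3.0194


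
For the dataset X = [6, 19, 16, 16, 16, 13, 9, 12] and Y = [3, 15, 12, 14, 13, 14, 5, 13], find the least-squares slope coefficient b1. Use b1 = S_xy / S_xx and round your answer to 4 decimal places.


Calculate xbar = 13.3750, ybar = 11.1250.
S_xx = 127.8750, S_xy = 119.6250.
Using b1 = S_xy / S_xx = 119.6250 / 127.8750, we get b1 = 0.9355.

0.9355


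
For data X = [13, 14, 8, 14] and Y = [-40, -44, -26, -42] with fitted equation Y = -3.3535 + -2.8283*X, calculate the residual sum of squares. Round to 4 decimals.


For each point, residual = actual - predicted.
Residuals: [0.1214, -1.0503, -0.0201, 0.9497].
Sum of squared residuals = 2.0202.

2.0202


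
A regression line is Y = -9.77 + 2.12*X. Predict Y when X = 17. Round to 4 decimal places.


Predicted value:
Y = -9.77 + (2.12)(17) = -9.77 + 36.0400 = 26.2700.

26.2700


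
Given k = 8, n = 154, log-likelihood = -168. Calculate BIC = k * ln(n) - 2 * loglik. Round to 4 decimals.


k * ln(n) = 8 * ln(154) = 8 * 5.036953 = 40.295624.
-2 * loglik = -2 * (-168) = 336.
BIC = 40.295624 + 336 = 376.295624, which rounds to 376.2956.

376.2956


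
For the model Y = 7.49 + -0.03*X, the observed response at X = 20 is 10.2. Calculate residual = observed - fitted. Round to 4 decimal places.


Fitted value at X = 20 is yhat = 7.49 + -0.03*20 = 6.8900.
Residual = 10.2 - 6.8900 = 3.3100.

3.3100


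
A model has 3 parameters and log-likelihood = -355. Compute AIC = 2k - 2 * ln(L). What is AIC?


Compute:
2k = 2*3 = 6.
-2*loglik = -2*(-355) = 710.
AIC = 6 + 710 = 716.

716


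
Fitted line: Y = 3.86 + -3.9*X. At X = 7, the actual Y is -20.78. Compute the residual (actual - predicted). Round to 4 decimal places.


Compute yhat = 3.86 + (-3.9)(7) = -23.4400.
Residual = actual - predicted = -20.78 - -23.4400 = 2.6600.

2.6600


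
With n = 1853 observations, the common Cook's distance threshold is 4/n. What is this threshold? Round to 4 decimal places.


Using the rule of thumb:
Threshold = 4 / 1853 = 0.0022.

0.0022


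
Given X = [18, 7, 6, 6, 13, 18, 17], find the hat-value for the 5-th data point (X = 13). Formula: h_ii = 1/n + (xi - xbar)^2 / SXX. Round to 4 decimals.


n = 7, xbar = 12.1429.
SXX = sum((xi - xbar)^2) = 194.8571.
h = 1/7 + (13 - 12.1429)^2 / 194.8571 = 0.1466.

0.1466


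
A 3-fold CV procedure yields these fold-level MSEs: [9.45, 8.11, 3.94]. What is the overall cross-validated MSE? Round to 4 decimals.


Add all fold MSEs: 21.5000.
Divide by k = 3: 21.5000/3 = 7.1667.

7.1667


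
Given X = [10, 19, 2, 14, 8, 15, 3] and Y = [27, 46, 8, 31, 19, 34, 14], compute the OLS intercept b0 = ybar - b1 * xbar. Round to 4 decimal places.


First find the slope: b1 = 2.0197.
Means: xbar = 10.1429, ybar = 25.5714.
b0 = ybar - b1 * xbar = 25.5714 - 2.0197 * 10.1429 = 5.0855.

5.0855


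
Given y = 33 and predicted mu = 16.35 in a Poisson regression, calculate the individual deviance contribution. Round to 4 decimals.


Compute y*ln(y/mu) = 33*ln(33/16.35) = 33*0.702280 = 23.175240.
y - mu = 16.65.
D = 2*(23.175240 - (16.65)) = 13.050480, which rounds to 13.0505.

13.0505


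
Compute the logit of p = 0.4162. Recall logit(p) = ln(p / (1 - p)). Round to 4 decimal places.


The odds are p/(1-p) = 0.4162 / 0.5838 = 0.7129.
logit(p) = ln(0.7129) = -0.3384.

-0.3384


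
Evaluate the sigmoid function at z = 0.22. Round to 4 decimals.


Compute exp(-0.2200) = 0.8025.
Sigmoid = 1 / (1 + 0.8025) = 1 / 1.8025 = 0.5548.

0.5548


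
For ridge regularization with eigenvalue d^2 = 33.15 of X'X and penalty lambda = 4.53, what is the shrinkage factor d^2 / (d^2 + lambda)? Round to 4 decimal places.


Denominator = d^2 + lambda = 33.15 + 4.53 = 37.6800.
Shrinkage = 33.15 / 37.6800 = 0.8798.

0.8798


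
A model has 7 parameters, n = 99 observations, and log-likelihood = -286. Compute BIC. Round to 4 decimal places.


k * ln(n) = 7 * ln(99) = 7 * 4.595120 = 32.165840.
-2 * loglik = -2 * (-286) = 572.
BIC = 32.165840 + 572 = 604.165840, which rounds to 604.1658.

604.1658


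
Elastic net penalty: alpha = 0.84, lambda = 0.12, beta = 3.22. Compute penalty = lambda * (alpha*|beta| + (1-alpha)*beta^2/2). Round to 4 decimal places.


Compute:
L1 = 0.84 * 3.22 = 2.7048.
L2 = 0.16 * 3.22^2 / 2 = 0.8295.
Penalty = 0.12 * (2.7048 + 0.8295) = 0.4241.

0.4241


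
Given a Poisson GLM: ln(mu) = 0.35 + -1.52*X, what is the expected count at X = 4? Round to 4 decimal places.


Compute eta = 0.35 + -1.52 * 4 = -5.7300.
Apply inverse link: mu = e^-5.7300 = 0.0032.

0.0032


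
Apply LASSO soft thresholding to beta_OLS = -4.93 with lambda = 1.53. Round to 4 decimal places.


Absolute value: |-4.93| = 4.93.
Compare to lambda = 1.53.
Since |beta| > lambda, coefficient = sign(beta)*(|beta| - lambda) = -3.4000.

-3.4000


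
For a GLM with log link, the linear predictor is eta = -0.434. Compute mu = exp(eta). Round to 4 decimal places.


The inverse log link gives:
mu = exp(-0.434) = 0.6479.

0.6479


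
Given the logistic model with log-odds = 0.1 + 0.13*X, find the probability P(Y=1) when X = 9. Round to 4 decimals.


Linear predictor: z = 0.1 + 0.13 * 9 = 1.2700.
P = 1/(1 + exp(-1.2700)) = 1/(1 + 0.2808) = 0.7807.

0.7807


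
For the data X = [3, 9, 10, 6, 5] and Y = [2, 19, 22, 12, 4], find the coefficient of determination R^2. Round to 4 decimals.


Fit the OLS line: b0 = -8.0000, b1 = 3.0000.
SSres = 14.0000.
SStot = 312.8000.
R^2 = 1 - 14.0000/312.8000 = 0.9552.

0.9552


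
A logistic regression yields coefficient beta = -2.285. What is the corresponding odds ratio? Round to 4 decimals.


exp(-2.285) = 0.1018.
So the odds ratio is 0.1018.

0.1018


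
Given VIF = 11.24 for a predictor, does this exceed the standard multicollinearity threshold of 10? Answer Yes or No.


Check: VIF = 11.24 vs threshold = 10.
Since 11.24 >= 10, the answer is Yes.

Yes


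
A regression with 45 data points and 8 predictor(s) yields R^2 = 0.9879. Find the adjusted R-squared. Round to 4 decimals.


Plug in: Adj R^2 = 1 - (1 - 0.9879) * 44/36.
= 1 - 0.0121 * 44/36
= 1 - 0.5324 / 36
= 1 - 0.0148 = 0.9852.

0.9852


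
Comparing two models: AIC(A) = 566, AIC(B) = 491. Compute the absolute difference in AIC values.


|AIC_A - AIC_B| = |566 - 491| = 75.
Model B is preferred (lower AIC).

75


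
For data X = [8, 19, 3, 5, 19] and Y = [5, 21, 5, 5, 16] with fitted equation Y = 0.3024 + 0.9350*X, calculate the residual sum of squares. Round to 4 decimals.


Predicted values from Y = 0.3024 + 0.9350*X.
Residuals: [-2.7824, 2.9326, 1.8926, 0.0226, -2.0674].
SSres = 24.1985.

24.1985


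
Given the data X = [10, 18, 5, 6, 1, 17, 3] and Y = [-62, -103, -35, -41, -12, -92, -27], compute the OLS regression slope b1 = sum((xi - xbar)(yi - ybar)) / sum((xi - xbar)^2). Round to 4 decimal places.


First compute the means: xbar = 8.5714, ybar = -53.1429.
Then S_xx = sum((xi - xbar)^2) = 269.7143.
S_xy = sum((xi - xbar)(yi - ybar)) = -1363.4286.
b1 = S_xy / S_xx = -1363.4286 / 269.7143 = -5.0551.

-5.0551
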